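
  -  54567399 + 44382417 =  - 10184982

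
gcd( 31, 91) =1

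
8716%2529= 1129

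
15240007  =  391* 38977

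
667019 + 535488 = 1202507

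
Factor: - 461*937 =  - 431957 = - 461^1*937^1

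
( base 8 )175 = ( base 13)98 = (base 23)5A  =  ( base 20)65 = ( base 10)125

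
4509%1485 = 54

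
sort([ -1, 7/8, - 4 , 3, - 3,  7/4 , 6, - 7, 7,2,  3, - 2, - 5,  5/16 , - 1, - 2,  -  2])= [ - 7, - 5, - 4 , - 3, - 2, - 2,-2, - 1, - 1,  5/16, 7/8,  7/4,  2,3,3, 6,  7] 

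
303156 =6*50526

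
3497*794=2776618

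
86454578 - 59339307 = 27115271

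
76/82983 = 76/82983 = 0.00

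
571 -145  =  426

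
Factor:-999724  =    -  2^2 * 11^1 * 22721^1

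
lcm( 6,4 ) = 12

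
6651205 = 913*7285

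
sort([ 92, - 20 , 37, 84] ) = [-20,37,84,92] 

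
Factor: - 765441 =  - 3^2*85049^1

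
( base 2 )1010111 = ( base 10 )87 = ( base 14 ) 63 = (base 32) 2n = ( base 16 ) 57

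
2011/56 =2011/56 = 35.91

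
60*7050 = 423000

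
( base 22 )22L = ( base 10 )1033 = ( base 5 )13113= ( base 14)53B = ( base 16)409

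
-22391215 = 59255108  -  81646323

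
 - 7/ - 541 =7/541=0.01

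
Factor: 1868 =2^2*467^1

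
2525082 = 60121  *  42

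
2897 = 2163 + 734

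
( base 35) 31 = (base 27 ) 3p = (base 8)152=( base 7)211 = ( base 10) 106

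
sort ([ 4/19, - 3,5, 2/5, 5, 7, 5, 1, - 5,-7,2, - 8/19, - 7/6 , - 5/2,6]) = [ - 7,-5, - 3, - 5/2,-7/6,  -  8/19 , 4/19, 2/5,1,2,5,  5,5,6,7]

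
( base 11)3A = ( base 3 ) 1121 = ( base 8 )53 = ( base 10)43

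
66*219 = 14454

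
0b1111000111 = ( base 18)2hd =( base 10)967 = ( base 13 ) 595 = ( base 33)ta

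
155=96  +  59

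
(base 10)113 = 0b1110001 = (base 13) 89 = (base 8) 161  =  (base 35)38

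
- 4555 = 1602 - 6157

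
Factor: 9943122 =2^1 * 3^1*7^1 * 61^1*3881^1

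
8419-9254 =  - 835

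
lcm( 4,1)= 4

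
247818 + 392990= 640808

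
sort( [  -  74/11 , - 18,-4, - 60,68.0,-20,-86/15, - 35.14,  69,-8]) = [ - 60, - 35.14 , - 20, - 18, - 8, - 74/11, - 86/15,-4,68.0,  69 ] 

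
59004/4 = 14751 = 14751.00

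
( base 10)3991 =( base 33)3LV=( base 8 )7627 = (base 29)4LI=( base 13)1A80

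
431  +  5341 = 5772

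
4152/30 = 138+2/5 = 138.40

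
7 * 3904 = 27328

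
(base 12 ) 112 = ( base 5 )1113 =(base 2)10011110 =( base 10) 158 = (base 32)4U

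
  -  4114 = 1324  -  5438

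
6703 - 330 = 6373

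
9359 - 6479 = 2880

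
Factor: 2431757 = 2431757^1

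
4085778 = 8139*502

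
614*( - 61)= - 37454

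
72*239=17208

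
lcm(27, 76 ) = 2052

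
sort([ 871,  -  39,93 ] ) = [-39, 93,871 ]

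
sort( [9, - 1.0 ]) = [ - 1.0, 9]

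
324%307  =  17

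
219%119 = 100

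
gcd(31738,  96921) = 1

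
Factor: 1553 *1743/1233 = 902293/411 = 3^( - 1) * 7^1*83^1 *137^(  -  1 )*1553^1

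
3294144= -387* ( - 8512 ) 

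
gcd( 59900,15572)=4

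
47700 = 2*23850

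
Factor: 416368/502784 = 53/64 = 2^( -6)*53^1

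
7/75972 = 7/75972 = 0.00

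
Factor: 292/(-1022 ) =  - 2/7 = - 2^1 * 7^( - 1) 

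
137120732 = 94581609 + 42539123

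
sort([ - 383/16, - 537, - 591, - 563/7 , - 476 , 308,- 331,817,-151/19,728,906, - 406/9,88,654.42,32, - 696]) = [-696, - 591, - 537, - 476, - 331, - 563/7, - 406/9 ,-383/16, - 151/19,32,88,308,654.42,  728,817 , 906] 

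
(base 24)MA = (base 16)21a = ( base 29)ig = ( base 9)657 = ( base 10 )538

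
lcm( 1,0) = 0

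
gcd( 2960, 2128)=16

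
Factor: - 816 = -2^4*3^1 *17^1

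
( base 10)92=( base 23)40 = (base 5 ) 332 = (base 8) 134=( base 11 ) 84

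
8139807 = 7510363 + 629444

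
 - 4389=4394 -8783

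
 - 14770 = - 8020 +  - 6750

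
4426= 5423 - 997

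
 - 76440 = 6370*( - 12)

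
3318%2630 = 688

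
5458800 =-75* ( - 72784 )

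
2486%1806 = 680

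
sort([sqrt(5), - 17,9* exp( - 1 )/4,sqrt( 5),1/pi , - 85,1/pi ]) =[ - 85, - 17, 1/pi,  1/pi, 9 * exp (  -  1 ) /4 , sqrt( 5),sqrt( 5)]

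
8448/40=211 + 1/5 = 211.20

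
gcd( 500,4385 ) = 5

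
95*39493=3751835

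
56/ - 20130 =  - 1 + 10037/10065 = -0.00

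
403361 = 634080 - 230719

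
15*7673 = 115095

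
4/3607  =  4/3607  =  0.00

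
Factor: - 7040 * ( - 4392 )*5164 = 2^12*3^2 * 5^1*11^1* 61^1*1291^1  =  159669227520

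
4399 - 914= 3485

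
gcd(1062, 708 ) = 354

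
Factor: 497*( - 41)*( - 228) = 2^2*3^1*7^1*19^1*41^1*71^1 = 4645956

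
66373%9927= 6811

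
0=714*0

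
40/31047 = 40/31047 =0.00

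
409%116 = 61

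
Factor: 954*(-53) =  - 2^1*3^2*53^2 =-50562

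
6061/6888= 6061/6888= 0.88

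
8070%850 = 420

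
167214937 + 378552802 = 545767739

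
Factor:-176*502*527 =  - 2^5*11^1 * 17^1*31^1*251^1 = -  46561504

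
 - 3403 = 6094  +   - 9497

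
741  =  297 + 444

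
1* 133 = 133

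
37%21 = 16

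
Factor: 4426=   2^1*2213^1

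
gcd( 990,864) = 18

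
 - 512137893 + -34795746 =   -  546933639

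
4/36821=4/36821 = 0.00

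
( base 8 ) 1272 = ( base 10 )698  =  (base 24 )152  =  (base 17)271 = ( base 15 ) 318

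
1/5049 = 1/5049 = 0.00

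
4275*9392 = 40150800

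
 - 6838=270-7108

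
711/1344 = 237/448 = 0.53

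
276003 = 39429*7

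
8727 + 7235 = 15962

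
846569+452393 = 1298962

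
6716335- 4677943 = 2038392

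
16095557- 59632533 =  - 43536976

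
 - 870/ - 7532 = 435/3766 = 0.12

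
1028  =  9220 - 8192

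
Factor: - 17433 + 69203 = 51770 = 2^1*5^1*31^1*167^1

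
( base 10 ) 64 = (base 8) 100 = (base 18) 3a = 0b1000000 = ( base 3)2101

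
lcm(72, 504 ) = 504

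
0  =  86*0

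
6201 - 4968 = 1233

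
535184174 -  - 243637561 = 778821735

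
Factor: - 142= -2^1*71^1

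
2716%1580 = 1136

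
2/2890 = 1/1445= 0.00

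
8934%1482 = 42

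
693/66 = 21/2 = 10.50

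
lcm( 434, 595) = 36890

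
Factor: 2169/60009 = 3/83 = 3^1 * 83^( - 1) 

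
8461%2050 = 261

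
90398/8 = 11299 + 3/4 =11299.75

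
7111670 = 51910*137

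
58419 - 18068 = 40351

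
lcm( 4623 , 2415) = 161805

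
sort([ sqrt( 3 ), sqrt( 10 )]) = [ sqrt( 3) , sqrt(10 ) ]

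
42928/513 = 42928/513= 83.68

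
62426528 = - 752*( - 83014)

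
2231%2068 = 163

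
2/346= 1/173 = 0.01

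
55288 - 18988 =36300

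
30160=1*30160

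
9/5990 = 9/5990 =0.00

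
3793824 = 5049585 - 1255761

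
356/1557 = 356/1557  =  0.23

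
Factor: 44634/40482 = 3^( - 1)*13^( - 1 )*43^1 = 43/39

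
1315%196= 139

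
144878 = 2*72439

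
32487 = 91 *357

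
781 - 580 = 201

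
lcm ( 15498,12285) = 1007370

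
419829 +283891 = 703720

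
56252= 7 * 8036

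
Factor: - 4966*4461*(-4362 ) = 96632808012 = 2^2 * 3^2 * 13^1*191^1 * 727^1 * 1487^1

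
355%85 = 15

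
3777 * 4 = 15108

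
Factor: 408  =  2^3*3^1*17^1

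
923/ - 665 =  - 2+407/665 = - 1.39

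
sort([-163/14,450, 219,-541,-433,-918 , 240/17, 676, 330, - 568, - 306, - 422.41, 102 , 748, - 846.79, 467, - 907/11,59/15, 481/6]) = [ - 918,-846.79 , - 568, - 541, - 433,-422.41,- 306,  -  907/11, - 163/14, 59/15, 240/17, 481/6, 102, 219, 330, 450, 467,  676, 748] 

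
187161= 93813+93348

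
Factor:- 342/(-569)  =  2^1* 3^2*19^1*569^( - 1)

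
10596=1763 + 8833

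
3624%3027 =597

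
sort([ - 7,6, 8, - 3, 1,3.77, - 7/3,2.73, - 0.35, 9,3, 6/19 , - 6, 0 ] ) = [ - 7, -6, - 3,-7/3, - 0.35 , 0,6/19, 1,2.73,3,3.77,  6,8,9]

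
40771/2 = 40771/2  =  20385.50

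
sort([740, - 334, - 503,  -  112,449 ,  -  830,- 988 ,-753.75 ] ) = [ - 988, - 830, -753.75,  -  503, - 334,  -  112,449,740]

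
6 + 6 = 12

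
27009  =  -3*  ( - 9003 )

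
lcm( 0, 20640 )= 0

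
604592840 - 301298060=303294780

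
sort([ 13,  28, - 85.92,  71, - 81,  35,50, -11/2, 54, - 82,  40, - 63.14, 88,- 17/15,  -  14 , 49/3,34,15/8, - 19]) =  [ -85.92, - 82,  -  81,- 63.14, - 19,-14,- 11/2, - 17/15,15/8, 13,  49/3,28,34, 35,  40, 50,  54, 71, 88]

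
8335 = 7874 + 461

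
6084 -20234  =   - 14150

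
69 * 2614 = 180366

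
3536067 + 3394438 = 6930505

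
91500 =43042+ 48458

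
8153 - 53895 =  -45742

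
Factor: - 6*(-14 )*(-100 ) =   -  2^4 * 3^1*5^2*7^1=- 8400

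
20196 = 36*561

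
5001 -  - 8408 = 13409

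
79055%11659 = 9101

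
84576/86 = 983  +  19/43 = 983.44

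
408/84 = 4 + 6/7= 4.86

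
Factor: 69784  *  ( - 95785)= - 6684260440 = -2^3 * 5^1*11^1* 13^1 * 61^1*19157^1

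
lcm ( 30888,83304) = 2749032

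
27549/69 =9183/23=399.26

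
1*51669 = 51669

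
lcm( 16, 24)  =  48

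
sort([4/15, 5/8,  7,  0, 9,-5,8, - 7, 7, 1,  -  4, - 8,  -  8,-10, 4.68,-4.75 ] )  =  [-10,  -  8, - 8  ,-7, - 5,-4.75,- 4, 0, 4/15, 5/8,1, 4.68, 7,7, 8, 9]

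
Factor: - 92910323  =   - 11^1 * 19^1*444547^1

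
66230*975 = 64574250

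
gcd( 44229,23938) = 1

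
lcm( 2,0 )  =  0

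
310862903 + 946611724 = 1257474627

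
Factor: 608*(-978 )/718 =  - 2^5*3^1*19^1*163^1*359^(-1 ) = - 297312/359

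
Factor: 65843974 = 2^1 * 7^1*4703141^1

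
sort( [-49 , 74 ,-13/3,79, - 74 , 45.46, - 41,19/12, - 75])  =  [ - 75, - 74, - 49,-41, - 13/3,19/12,45.46,74, 79 ] 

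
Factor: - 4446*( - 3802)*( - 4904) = -82895705568= - 2^5*3^2 *13^1*19^1*613^1*1901^1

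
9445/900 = 10 + 89/180 = 10.49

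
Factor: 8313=3^1*17^1*163^1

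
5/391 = 5/391  =  0.01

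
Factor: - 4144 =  - 2^4*7^1*37^1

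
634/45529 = 634/45529 = 0.01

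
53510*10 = 535100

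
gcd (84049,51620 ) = 1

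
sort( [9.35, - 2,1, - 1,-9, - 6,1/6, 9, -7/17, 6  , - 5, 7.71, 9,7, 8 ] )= [  -  9 , - 6, - 5, - 2, - 1,-7/17,  1/6, 1, 6, 7,  7.71, 8, 9, 9,9.35 ]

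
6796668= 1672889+5123779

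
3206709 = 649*4941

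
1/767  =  1/767 = 0.00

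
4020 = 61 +3959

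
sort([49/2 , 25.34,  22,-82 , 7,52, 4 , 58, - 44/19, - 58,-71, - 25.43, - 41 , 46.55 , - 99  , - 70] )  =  [ - 99, - 82, - 71,  -  70, - 58, - 41, - 25.43,-44/19 , 4,7, 22 , 49/2,25.34, 46.55,52 , 58 ] 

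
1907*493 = 940151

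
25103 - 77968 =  - 52865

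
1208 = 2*604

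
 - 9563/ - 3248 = 2 + 3067/3248  =  2.94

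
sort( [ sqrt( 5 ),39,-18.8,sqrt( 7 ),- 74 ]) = [ - 74 , -18.8,sqrt( 5) , sqrt( 7),39]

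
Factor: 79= 79^1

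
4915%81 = 55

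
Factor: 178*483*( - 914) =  - 78580236 = - 2^2 * 3^1*7^1*23^1*89^1*457^1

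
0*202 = 0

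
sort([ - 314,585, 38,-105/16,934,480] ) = [ - 314, - 105/16 , 38,480,585, 934] 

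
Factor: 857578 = 2^1*23^1*103^1*181^1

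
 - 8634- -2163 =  - 6471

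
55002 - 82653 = -27651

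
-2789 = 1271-4060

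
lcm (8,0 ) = 0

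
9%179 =9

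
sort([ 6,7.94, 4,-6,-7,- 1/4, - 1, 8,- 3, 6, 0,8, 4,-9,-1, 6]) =[ - 9, - 7,-6,-3, - 1, - 1,-1/4,0,  4, 4, 6,6, 6, 7.94 , 8,8 ]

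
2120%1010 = 100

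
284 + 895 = 1179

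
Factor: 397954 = 2^1*198977^1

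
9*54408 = 489672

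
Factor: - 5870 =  - 2^1*5^1*587^1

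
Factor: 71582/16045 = 2^1*5^ ( - 1 ) * 7^1* 3209^( - 1)*5113^1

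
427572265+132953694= 560525959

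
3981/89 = 44  +  65/89=44.73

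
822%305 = 212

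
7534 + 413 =7947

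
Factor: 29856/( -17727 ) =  - 32/19=-2^5 * 19^( - 1) 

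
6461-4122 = 2339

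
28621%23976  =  4645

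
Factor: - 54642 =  - 2^1*3^1*7^1*1301^1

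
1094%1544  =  1094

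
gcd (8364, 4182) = 4182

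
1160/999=1160/999 =1.16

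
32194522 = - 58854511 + 91049033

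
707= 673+34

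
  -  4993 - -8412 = 3419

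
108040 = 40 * 2701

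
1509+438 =1947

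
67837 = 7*9691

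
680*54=36720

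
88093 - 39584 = 48509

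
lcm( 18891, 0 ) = 0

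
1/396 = 1/396 = 0.00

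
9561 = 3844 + 5717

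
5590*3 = 16770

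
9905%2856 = 1337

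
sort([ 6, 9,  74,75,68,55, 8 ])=[ 6, 8, 9, 55, 68,74, 75]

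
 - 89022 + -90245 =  - 179267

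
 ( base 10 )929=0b1110100001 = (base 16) 3A1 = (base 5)12204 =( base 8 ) 1641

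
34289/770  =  44+409/770 = 44.53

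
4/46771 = 4/46771= 0.00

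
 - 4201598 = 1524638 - 5726236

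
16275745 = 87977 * 185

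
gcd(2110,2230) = 10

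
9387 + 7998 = 17385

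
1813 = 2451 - 638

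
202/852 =101/426=0.24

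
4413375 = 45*98075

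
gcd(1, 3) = 1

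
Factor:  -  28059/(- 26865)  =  47/45 = 3^( - 2)*5^(-1)*  47^1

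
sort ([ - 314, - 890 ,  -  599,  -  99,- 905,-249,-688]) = [ - 905, - 890, - 688 , - 599, - 314, - 249, - 99] 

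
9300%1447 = 618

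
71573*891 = 63771543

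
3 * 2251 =6753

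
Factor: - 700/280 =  - 2^( - 1)*5^1  =  - 5/2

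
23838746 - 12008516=11830230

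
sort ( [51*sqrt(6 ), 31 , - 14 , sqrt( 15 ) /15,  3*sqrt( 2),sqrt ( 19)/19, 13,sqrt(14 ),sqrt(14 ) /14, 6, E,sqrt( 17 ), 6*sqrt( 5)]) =[ - 14, sqrt(19)/19 , sqrt( 15) /15 , sqrt ( 14)/14, E,sqrt(14),  sqrt(17),  3*sqrt ( 2),6 , 13,6 *sqrt(5 ),  31, 51*sqrt(6 )] 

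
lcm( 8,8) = 8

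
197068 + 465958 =663026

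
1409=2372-963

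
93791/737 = 127+ 192/737=127.26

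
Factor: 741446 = 2^1*370723^1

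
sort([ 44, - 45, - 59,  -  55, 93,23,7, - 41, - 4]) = [ - 59 ,  -  55, -45 , - 41, - 4,7,23,44, 93 ]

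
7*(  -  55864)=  - 391048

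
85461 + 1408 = 86869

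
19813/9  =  2201 + 4/9 = 2201.44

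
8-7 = 1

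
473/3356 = 473/3356 = 0.14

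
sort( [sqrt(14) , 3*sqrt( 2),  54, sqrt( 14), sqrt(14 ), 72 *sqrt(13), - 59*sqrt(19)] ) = [ - 59* sqrt(19),  sqrt(14),  sqrt(14 ),sqrt(14),  3*sqrt ( 2),54,72*sqrt ( 13) ] 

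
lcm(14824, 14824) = 14824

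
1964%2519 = 1964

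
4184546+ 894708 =5079254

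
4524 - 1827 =2697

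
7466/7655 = 7466/7655 = 0.98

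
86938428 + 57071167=144009595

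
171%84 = 3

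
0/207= 0 = 0.00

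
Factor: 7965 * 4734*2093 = 78919306830=2^1*3^5*5^1*7^1*13^1*23^1*59^1*263^1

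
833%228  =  149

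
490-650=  - 160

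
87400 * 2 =174800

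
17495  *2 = 34990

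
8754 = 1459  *6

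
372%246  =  126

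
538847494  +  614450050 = 1153297544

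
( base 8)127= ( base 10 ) 87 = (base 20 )47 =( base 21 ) 43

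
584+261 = 845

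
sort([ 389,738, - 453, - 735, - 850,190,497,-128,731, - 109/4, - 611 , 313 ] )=[ - 850,  -  735, - 611, - 453,- 128, - 109/4,  190,313, 389 , 497, 731, 738 ]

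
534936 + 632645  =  1167581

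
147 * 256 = 37632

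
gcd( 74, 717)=1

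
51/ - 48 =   -  17/16 = - 1.06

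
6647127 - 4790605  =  1856522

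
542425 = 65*8345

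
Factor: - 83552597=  - 83552597^1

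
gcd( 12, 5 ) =1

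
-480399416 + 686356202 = 205956786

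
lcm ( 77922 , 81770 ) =6623370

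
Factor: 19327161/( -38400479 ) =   -  3^1 *7^1*13^( - 1 ) * 19^1*59^1*821^1*2953883^(-1) 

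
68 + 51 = 119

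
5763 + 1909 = 7672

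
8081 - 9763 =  -1682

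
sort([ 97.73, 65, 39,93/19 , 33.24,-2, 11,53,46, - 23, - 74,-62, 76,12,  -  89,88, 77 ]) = [  -  89, - 74,-62,-23, - 2,93/19,  11,12,33.24,39,46, 53,  65,76,77, 88, 97.73 ]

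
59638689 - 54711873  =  4926816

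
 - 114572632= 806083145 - 920655777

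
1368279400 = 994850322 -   -  373429078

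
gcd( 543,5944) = 1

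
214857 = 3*71619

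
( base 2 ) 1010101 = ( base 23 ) 3g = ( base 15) 5A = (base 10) 85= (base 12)71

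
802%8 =2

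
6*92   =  552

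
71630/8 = 8953 + 3/4  =  8953.75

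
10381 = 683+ 9698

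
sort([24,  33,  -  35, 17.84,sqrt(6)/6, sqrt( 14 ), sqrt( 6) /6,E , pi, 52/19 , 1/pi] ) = [ - 35 , 1/pi , sqrt( 6)/6, sqrt( 6)/6,E, 52/19,pi , sqrt( 14), 17.84,24, 33 ]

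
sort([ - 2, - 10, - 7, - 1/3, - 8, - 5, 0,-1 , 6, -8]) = [ - 10, - 8, - 8, - 7, - 5, - 2, - 1 , - 1/3,0,6] 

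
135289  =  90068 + 45221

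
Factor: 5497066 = 2^1*29^1*94777^1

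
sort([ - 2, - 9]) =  [ - 9, - 2]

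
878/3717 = 878/3717 = 0.24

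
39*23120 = 901680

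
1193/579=1193/579 = 2.06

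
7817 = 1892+5925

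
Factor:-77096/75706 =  - 38548/37853 = - 2^2*23^1 * 419^1*37853^( - 1)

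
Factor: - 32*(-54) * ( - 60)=- 103680=- 2^8*3^4*5^1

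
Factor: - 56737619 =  - 17^1*23^1*145109^1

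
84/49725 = 28/16575 = 0.00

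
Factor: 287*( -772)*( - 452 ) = 100146928 = 2^4*7^1*41^1*113^1*193^1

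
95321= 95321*1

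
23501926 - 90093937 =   -  66592011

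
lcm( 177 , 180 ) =10620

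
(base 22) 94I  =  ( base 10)4462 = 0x116E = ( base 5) 120322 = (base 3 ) 20010021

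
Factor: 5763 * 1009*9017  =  3^1*17^1*71^1*113^1*127^1*1009^1 = 52432655739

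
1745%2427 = 1745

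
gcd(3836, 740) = 4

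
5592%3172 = 2420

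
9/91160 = 9/91160 = 0.00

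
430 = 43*10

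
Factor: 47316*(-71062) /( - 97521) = 2^3 * 3943^1*32507^( - 1 ) * 35531^1 =1120789864/32507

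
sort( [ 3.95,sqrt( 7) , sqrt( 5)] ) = [ sqrt( 5 ), sqrt( 7 ),3.95 ]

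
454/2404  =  227/1202 = 0.19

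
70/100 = 7/10 =0.70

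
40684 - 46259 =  - 5575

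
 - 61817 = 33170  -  94987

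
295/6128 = 295/6128 = 0.05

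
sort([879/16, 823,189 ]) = [ 879/16,189 , 823 ]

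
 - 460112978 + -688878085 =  - 1148991063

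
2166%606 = 348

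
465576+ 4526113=4991689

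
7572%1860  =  132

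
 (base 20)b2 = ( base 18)C6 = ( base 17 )d1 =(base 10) 222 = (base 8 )336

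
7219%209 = 113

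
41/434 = 41/434 = 0.09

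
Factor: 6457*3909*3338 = 84252498594 = 2^1*3^1*11^1*587^1*1303^1 *1669^1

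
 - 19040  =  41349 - 60389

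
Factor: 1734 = 2^1*3^1*17^2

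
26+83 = 109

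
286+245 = 531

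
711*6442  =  4580262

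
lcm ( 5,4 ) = 20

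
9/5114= 9/5114= 0.00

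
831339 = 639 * 1301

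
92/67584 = 23/16896= 0.00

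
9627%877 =857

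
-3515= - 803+-2712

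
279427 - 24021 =255406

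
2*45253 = 90506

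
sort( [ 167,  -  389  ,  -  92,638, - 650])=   [-650, - 389, - 92, 167,638 ] 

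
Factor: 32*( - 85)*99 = - 2^5*3^2*5^1 *11^1*17^1 = - 269280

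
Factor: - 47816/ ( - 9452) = 86/17 = 2^1*17^ ( - 1) * 43^1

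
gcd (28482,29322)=6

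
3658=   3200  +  458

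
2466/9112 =1233/4556 = 0.27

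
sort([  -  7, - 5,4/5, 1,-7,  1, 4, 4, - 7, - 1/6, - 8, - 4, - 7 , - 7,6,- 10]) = [ - 10, - 8, - 7, - 7, - 7, - 7, - 7,-5, - 4, - 1/6, 4/5, 1,1,4, 4, 6 ] 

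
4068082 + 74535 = 4142617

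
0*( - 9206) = 0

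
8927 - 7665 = 1262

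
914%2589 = 914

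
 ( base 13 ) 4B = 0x3F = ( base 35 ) 1s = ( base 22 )2J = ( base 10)63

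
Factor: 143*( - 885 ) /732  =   - 42185/244 = - 2^( - 2)*5^1  *11^1*13^1*59^1*61^( - 1 ) 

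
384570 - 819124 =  -434554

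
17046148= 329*51812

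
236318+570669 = 806987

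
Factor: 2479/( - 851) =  - 23^ ( - 1) *67^1 =- 67/23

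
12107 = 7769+4338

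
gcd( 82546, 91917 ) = 1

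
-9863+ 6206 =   -  3657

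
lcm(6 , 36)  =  36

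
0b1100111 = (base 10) 103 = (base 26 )3P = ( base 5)403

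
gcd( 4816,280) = 56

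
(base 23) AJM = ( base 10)5749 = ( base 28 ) 799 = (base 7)22522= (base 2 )1011001110101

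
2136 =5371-3235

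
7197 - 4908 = 2289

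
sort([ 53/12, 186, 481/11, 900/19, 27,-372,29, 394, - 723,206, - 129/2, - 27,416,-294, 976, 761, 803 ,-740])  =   [ - 740,-723, - 372, - 294, - 129/2, - 27, 53/12 , 27,29, 481/11,900/19,186, 206,394, 416, 761,  803,976 ] 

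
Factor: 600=2^3*3^1*5^2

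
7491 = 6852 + 639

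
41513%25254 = 16259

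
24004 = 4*6001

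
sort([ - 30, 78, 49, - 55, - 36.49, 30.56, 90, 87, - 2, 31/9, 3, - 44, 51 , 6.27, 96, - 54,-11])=[ - 55, - 54,- 44,-36.49, - 30, - 11, - 2 , 3,  31/9, 6.27,30.56, 49 , 51, 78,87, 90, 96 ] 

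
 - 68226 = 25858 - 94084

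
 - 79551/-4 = 19887+3/4 = 19887.75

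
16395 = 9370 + 7025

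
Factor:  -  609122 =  - 2^1*304561^1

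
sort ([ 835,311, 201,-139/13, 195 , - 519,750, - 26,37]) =[ - 519, - 26 , - 139/13,37,195,201,311,750, 835]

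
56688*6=340128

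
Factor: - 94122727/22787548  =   - 5536631/1340444 = -2^( - 2)*7^(-3)*31^1*977^( - 1 )*178601^1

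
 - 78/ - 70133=78/70133 = 0.00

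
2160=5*432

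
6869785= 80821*85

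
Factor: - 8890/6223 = - 10/7  =  - 2^1*5^1*7^ ( - 1)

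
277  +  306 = 583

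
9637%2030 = 1517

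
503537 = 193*2609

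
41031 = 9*4559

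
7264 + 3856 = 11120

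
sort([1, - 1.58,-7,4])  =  [-7, - 1.58, 1,4 ]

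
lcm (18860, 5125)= 471500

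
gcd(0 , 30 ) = 30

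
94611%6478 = 3919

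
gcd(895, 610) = 5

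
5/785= 1/157 = 0.01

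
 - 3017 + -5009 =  - 8026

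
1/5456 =1/5456 = 0.00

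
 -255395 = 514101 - 769496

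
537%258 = 21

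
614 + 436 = 1050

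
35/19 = 35/19=   1.84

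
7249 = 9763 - 2514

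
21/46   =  21/46 = 0.46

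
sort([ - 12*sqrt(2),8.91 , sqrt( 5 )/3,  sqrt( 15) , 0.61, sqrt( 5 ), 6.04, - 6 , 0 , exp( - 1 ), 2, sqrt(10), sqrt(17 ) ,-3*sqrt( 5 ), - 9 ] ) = [ - 12*sqrt(2), - 9,-3 *sqrt( 5), - 6,0,  exp( -1 ), 0.61,sqrt( 5 )/3,2,sqrt( 5), sqrt(10), sqrt( 15),sqrt(17 ),6.04,8.91]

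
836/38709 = 76/3519 = 0.02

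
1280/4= 320 = 320.00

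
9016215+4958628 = 13974843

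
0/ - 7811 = 0/1 = -  0.00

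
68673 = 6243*11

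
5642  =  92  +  5550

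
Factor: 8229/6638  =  2^( - 1) * 3^1*13^1*211^1*3319^ (  -  1 )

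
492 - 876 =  - 384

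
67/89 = 67/89 = 0.75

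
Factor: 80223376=2^4*5013961^1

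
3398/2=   1699= 1699.00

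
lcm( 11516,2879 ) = 11516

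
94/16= 5 +7/8  =  5.88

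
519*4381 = 2273739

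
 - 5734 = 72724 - 78458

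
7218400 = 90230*80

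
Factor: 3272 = 2^3*409^1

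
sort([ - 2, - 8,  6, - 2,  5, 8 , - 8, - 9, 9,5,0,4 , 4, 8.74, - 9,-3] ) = [-9, - 9, - 8, - 8, - 3 , - 2,  -  2, 0, 4,4, 5, 5, 6,8, 8.74, 9]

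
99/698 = 99/698 = 0.14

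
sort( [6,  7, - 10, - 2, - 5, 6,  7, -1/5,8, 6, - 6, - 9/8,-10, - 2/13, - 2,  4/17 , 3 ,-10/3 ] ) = [-10, - 10, - 6,-5, - 10/3, - 2, - 2, - 9/8, - 1/5, - 2/13, 4/17,  3 , 6,6, 6,7,  7, 8 ] 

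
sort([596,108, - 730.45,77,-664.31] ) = [ - 730.45, - 664.31,77,108,596]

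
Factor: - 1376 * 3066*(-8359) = 35265082944  =  2^6 * 3^1*7^1*13^1*43^1*73^1*643^1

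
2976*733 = 2181408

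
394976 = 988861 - 593885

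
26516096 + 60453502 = 86969598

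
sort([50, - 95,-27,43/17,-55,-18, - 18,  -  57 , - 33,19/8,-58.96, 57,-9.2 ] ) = [  -  95,-58.96 , - 57, - 55, - 33, - 27 ,-18,-18,  -  9.2,  19/8, 43/17,50,57]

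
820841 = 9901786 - 9080945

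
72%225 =72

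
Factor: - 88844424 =-2^3 * 3^1*313^1 * 11827^1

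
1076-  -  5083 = 6159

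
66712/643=103 + 483/643 = 103.75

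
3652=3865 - 213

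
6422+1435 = 7857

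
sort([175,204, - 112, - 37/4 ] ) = [ - 112, - 37/4, 175,204]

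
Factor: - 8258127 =-3^1*23^1  *  29^1* 4127^1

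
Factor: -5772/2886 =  - 2 = - 2^1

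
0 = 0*(-255 ) 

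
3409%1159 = 1091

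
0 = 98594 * 0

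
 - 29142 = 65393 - 94535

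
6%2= 0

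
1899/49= 1899/49 = 38.76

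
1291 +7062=8353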